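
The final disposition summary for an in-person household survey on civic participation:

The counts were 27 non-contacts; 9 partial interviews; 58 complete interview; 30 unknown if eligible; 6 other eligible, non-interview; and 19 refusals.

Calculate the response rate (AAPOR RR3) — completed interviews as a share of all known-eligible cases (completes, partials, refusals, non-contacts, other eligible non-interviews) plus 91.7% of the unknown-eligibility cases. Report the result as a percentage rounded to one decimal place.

39.6%

Numerator = 58
Known eligible = 58 + 9 + 19 + 27 + 6 = 119
e × U = 0.9170 × 30 = 27.51
Base = 119 + 27.51 = 146.51
RR3 = 58 / 146.51 = 0.3959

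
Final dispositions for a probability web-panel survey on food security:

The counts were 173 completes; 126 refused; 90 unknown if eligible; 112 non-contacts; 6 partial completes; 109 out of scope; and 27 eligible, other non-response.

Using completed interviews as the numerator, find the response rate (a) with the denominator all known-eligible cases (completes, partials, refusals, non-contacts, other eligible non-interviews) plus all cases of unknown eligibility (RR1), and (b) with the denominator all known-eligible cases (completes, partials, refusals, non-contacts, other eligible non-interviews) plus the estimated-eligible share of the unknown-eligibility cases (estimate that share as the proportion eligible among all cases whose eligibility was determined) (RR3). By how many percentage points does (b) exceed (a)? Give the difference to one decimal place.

Num → 173
Denom → 173 + 6 + 126 + 112 + 27 + 90 = 534
RR1 = 173 / 534 = 0.3240
Known eligible → 173 + 6 + 126 + 112 + 27 = 444
e = 444 / (444 + 109) = 444 / 553 = 0.8029
Estimated eligible among unknowns → 0.8029 × 90 = 72.26
Denom → 444 + 72.26 = 516.26
RR3 = 173 / 516.26 = 0.3351
Difference = 33.51 − 32.40 = 1.11 percentage points

1.1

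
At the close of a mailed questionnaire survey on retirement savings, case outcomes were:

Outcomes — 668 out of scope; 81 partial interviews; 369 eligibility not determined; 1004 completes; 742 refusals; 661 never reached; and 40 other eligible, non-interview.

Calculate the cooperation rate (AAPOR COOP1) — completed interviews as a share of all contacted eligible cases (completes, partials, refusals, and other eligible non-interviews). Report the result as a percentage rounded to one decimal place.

Numerator → 1004
Denom → 1004 + 81 + 742 + 40 = 1867
COOP1 = 1004 / 1867 = 0.5378

53.8%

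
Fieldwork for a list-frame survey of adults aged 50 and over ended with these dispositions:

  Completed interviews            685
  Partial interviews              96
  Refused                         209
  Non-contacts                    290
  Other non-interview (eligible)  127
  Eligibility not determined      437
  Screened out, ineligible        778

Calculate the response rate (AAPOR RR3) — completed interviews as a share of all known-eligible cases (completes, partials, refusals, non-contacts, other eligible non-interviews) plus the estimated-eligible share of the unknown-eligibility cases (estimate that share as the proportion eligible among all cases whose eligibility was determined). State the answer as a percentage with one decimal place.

Top = 685
Eligible (known) = 685 + 96 + 209 + 290 + 127 = 1407
e = 1407 / (1407 + 778) = 1407 / 2185 = 0.6439
e × U = 0.6439 × 437 = 281.38
Base = 1407 + 281.38 = 1688.38
RR3 = 685 / 1688.38 = 0.4057

40.6%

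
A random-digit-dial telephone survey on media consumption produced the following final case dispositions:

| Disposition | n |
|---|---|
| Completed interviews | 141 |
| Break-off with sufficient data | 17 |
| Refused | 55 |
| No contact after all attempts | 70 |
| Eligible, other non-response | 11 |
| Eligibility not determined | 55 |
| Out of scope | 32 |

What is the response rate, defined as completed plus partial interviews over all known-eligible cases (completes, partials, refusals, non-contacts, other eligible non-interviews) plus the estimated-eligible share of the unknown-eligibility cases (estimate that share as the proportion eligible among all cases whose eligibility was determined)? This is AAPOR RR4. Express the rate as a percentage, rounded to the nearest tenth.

46.0%

Numerator: 141 + 17 = 158
Known eligible: 141 + 17 + 55 + 70 + 11 = 294
e = 294 / (294 + 32) = 294 / 326 = 0.9018
e × U: 0.9018 × 55 = 49.60
Denominator: 294 + 49.60 = 343.60
RR4 = 158 / 343.60 = 0.4598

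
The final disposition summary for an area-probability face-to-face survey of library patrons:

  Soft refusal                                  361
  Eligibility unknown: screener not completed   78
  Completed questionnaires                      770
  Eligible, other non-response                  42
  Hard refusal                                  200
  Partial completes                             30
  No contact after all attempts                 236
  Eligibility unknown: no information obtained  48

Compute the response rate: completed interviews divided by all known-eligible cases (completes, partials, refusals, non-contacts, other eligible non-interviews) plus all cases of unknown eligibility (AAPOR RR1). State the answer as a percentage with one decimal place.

Refusal or break-off = 200 + 361 = 561
Unknown if eligible = 78 + 48 = 126
Numerator = 770
Base = 770 + 30 + 561 + 236 + 42 + 126 = 1765
RR1 = 770 / 1765 = 0.4363

43.6%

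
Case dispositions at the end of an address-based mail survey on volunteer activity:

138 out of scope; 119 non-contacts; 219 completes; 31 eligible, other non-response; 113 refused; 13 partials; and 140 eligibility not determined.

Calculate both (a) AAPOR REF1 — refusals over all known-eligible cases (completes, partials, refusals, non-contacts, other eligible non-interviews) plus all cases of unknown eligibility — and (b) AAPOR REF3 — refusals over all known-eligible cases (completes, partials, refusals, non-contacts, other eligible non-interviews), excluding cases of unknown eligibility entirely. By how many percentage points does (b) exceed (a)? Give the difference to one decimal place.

Numerator: 113
Denom: 219 + 13 + 113 + 119 + 31 + 140 = 635
REF1 = 113 / 635 = 0.1780
Denom: 219 + 13 + 113 + 119 + 31 = 495
REF3 = 113 / 495 = 0.2283
Difference = 22.83 − 17.80 = 5.03 percentage points

5.0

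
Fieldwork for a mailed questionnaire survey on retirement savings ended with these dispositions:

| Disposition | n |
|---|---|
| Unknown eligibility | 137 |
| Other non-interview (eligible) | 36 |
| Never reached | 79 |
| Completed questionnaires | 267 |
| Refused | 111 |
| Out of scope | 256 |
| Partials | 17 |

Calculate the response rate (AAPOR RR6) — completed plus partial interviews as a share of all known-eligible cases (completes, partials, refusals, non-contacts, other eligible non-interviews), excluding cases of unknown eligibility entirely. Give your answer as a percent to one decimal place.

55.7%

Top = 267 + 17 = 284
Denominator = 267 + 17 + 111 + 79 + 36 = 510
RR6 = 284 / 510 = 0.5569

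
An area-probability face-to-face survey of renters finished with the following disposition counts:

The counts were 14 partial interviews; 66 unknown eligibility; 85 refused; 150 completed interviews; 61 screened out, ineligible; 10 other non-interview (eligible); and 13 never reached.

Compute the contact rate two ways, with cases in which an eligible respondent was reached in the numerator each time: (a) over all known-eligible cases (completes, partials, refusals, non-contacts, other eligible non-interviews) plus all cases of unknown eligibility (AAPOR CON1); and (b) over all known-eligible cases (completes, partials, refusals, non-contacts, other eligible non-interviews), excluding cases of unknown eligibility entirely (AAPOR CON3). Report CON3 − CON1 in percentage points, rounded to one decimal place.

Numerator → 150 + 14 + 85 + 10 = 259
Denominator → 150 + 14 + 85 + 13 + 10 + 66 = 338
CON1 = 259 / 338 = 0.7663
Denominator → 150 + 14 + 85 + 13 + 10 = 272
CON3 = 259 / 272 = 0.9522
Difference = 95.22 − 76.63 = 18.59 percentage points

18.6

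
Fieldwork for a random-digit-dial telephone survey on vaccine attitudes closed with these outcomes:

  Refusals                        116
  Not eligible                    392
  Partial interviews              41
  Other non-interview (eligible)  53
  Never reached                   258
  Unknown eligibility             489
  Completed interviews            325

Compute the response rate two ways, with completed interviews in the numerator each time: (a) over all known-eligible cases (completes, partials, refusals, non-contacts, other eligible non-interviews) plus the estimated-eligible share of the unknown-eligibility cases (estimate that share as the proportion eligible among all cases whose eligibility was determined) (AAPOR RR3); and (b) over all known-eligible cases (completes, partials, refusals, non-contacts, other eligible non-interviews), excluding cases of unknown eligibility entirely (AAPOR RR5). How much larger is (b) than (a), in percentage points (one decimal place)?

Numerator = 325
Eligible (known) = 325 + 41 + 116 + 258 + 53 = 793
e = 793 / (793 + 392) = 793 / 1185 = 0.6692
e × U = 0.6692 × 489 = 327.24
Denominator = 793 + 327.24 = 1120.24
RR3 = 325 / 1120.24 = 0.2901
Denominator = 325 + 41 + 116 + 258 + 53 = 793
RR5 = 325 / 793 = 0.4098
Difference = 40.98 − 29.01 = 11.97 percentage points

12.0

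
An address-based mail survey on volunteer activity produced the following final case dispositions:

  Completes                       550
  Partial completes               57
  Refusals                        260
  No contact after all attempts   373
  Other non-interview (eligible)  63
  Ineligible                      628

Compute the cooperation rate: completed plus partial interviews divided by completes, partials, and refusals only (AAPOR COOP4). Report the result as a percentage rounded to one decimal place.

Top = 550 + 57 = 607
Denom = 550 + 57 + 260 = 867
COOP4 = 607 / 867 = 0.7001

70.0%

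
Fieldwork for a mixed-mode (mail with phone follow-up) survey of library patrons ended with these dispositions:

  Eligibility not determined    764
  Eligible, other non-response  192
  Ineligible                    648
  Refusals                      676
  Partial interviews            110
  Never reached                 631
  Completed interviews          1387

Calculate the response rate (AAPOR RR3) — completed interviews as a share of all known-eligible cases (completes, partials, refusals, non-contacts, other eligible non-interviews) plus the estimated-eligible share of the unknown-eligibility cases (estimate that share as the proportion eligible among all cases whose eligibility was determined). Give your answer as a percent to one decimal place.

38.3%

Top: 1387
Eligible (known): 1387 + 110 + 676 + 631 + 192 = 2996
e = 2996 / (2996 + 648) = 2996 / 3644 = 0.8222
e × U: 0.8222 × 764 = 628.16
Denominator: 2996 + 628.16 = 3624.16
RR3 = 1387 / 3624.16 = 0.3827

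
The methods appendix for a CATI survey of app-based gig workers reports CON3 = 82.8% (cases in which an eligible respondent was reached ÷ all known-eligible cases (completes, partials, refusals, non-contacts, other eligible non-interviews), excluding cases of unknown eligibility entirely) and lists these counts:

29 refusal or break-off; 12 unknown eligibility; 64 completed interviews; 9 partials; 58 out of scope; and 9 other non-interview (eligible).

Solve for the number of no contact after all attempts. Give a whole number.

Top = 64 + 9 + 29 + 9 = 111
CON3 = 111 / D = 0.828
D = 111 / 0.828 = 134.1
Remaining denominator categories sum to 111
no contact after all attempts = 134.1 − 111 ≈ 23

23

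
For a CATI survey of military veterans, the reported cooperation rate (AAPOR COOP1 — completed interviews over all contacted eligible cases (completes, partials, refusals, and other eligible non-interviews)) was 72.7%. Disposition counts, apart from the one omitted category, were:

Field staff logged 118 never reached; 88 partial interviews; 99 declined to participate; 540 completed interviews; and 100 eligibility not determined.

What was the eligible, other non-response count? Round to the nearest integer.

16

COOP1 = 540 / D = 0.727
D = 540 / 0.727 = 742.8
Remaining denominator categories sum to 727
eligible, other non-response = 742.8 − 727 ≈ 16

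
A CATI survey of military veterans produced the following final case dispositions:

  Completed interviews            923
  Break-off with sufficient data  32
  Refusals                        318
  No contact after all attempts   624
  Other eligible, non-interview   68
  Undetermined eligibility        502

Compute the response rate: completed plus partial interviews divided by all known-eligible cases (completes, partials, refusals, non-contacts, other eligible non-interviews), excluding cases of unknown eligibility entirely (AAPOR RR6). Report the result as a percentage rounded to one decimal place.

Num = 923 + 32 = 955
Denominator = 923 + 32 + 318 + 624 + 68 = 1965
RR6 = 955 / 1965 = 0.4860

48.6%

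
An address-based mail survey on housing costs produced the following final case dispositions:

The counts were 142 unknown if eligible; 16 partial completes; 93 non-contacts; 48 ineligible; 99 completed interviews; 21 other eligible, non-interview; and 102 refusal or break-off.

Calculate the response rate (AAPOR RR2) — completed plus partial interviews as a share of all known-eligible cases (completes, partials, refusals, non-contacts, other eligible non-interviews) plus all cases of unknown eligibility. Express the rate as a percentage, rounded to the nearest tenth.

24.3%

Top = 99 + 16 = 115
Denom = 99 + 16 + 102 + 93 + 21 + 142 = 473
RR2 = 115 / 473 = 0.2431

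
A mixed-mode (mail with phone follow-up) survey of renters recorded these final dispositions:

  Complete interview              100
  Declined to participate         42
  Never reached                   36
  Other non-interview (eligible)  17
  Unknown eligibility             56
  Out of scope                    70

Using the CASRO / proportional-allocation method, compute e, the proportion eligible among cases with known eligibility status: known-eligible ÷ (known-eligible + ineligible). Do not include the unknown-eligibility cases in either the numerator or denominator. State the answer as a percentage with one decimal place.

73.6%

Determined eligible: 100 + 42 + 36 + 17 = 195
e = 195 / (195 + 70) = 195 / 265 = 0.7358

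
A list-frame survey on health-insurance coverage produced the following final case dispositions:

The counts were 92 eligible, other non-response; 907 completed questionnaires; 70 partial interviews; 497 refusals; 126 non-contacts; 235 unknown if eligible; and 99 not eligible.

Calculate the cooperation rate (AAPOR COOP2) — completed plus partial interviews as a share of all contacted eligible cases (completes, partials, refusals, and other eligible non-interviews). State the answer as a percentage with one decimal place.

62.4%

Num → 907 + 70 = 977
Denom → 907 + 70 + 497 + 92 = 1566
COOP2 = 977 / 1566 = 0.6239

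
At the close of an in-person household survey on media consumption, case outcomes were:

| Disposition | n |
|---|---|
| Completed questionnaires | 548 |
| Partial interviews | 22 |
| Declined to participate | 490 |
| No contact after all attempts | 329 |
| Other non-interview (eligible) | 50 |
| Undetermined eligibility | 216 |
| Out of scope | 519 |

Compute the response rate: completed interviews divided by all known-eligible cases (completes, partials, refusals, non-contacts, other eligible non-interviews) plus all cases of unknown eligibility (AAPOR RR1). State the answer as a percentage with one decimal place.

33.1%

Num: 548
Denominator: 548 + 22 + 490 + 329 + 50 + 216 = 1655
RR1 = 548 / 1655 = 0.3311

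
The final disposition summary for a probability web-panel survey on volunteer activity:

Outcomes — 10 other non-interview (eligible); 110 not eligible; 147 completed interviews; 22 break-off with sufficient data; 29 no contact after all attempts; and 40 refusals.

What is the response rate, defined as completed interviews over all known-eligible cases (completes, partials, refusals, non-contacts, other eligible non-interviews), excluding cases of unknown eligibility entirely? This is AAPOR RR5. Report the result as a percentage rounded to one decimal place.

59.3%

Num = 147
Denominator = 147 + 22 + 40 + 29 + 10 = 248
RR5 = 147 / 248 = 0.5927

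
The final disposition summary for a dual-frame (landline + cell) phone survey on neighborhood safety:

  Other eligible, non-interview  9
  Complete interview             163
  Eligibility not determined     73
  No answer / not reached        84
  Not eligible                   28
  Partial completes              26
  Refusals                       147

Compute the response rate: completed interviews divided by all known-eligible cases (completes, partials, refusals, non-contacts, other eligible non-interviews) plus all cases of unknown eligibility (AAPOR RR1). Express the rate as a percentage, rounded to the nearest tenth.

32.5%

Numerator: 163
Denom: 163 + 26 + 147 + 84 + 9 + 73 = 502
RR1 = 163 / 502 = 0.3247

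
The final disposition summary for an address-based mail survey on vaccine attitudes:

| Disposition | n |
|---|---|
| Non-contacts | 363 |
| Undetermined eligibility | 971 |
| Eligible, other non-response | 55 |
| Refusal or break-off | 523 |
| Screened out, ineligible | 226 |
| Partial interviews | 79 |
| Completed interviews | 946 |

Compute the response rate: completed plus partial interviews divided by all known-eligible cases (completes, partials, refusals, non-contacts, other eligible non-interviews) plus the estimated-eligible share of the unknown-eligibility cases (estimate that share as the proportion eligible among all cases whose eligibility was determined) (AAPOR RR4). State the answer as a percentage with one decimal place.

36.1%

Top: 946 + 79 = 1025
Eligible (known): 946 + 79 + 523 + 363 + 55 = 1966
e = 1966 / (1966 + 226) = 1966 / 2192 = 0.8969
Eligible share of unknowns: 0.8969 × 971 = 870.89
Base: 1966 + 870.89 = 2836.89
RR4 = 1025 / 2836.89 = 0.3613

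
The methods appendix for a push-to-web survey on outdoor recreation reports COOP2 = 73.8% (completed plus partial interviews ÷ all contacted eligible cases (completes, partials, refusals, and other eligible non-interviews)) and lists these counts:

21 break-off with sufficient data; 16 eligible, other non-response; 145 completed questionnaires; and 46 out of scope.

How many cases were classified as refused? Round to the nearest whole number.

Numerator → 145 + 21 = 166
COOP2 = 166 / D = 0.738
D = 166 / 0.738 = 224.9
Other denominator terms total 182
refused = 224.9 − 182 ≈ 43

43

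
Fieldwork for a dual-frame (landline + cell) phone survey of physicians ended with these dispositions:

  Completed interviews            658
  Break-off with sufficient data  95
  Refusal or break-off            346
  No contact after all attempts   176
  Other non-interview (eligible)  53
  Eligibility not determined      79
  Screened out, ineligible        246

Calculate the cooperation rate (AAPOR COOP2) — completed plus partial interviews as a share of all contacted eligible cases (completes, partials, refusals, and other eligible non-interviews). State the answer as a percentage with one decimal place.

65.4%

Top → 658 + 95 = 753
Denom → 658 + 95 + 346 + 53 = 1152
COOP2 = 753 / 1152 = 0.6536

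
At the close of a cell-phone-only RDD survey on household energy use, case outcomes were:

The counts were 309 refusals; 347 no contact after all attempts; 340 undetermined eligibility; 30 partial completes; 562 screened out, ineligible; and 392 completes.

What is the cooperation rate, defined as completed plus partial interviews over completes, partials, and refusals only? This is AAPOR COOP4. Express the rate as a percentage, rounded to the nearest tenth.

Numerator → 392 + 30 = 422
Base → 392 + 30 + 309 = 731
COOP4 = 422 / 731 = 0.5773

57.7%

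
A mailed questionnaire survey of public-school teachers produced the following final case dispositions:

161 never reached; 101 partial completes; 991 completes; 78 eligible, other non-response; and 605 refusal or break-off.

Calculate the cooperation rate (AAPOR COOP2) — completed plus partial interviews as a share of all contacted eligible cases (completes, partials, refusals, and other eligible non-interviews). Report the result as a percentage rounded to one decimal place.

Top = 991 + 101 = 1092
Denom = 991 + 101 + 605 + 78 = 1775
COOP2 = 1092 / 1775 = 0.6152

61.5%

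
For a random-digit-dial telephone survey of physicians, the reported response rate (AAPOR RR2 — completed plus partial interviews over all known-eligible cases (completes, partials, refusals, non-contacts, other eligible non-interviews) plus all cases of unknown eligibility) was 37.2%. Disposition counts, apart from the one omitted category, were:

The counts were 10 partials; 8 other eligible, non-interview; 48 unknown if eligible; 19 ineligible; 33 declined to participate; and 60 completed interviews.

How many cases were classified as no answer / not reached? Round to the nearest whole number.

29

Top → 60 + 10 = 70
RR2 = 70 / D = 0.372
D = 70 / 0.372 = 188.2
Remaining denominator categories sum to 159
no answer / not reached = 188.2 − 159 ≈ 29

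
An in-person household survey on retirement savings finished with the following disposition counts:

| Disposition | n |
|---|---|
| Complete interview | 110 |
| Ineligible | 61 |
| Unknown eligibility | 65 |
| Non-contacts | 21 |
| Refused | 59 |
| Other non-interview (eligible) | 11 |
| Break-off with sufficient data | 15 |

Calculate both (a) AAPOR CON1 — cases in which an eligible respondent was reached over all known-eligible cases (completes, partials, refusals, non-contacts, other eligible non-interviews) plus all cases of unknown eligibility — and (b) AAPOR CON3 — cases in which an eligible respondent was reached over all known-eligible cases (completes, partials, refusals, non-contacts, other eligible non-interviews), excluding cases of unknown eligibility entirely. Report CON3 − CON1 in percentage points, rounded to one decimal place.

20.9

Top → 110 + 15 + 59 + 11 = 195
Denom → 110 + 15 + 59 + 21 + 11 + 65 = 281
CON1 = 195 / 281 = 0.6940
Denom → 110 + 15 + 59 + 21 + 11 = 216
CON3 = 195 / 216 = 0.9028
Difference = 90.28 − 69.40 = 20.88 percentage points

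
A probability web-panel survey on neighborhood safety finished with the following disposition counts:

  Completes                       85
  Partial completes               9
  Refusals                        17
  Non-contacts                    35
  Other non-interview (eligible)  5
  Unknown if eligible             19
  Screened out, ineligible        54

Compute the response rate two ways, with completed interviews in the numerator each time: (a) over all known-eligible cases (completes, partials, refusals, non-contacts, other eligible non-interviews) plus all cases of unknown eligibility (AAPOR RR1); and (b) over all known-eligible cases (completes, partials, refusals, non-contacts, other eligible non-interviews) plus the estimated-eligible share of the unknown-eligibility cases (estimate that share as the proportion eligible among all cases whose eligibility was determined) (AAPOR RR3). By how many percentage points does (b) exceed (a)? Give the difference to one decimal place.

Num = 85
Denominator = 85 + 9 + 17 + 35 + 5 + 19 = 170
RR1 = 85 / 170 = 0.5000
Known eligible = 85 + 9 + 17 + 35 + 5 = 151
e = 151 / (151 + 54) = 151 / 205 = 0.7366
e × U = 0.7366 × 19 = 14.00
Denominator = 151 + 14.00 = 165.00
RR3 = 85 / 165.00 = 0.5152
Difference = 51.52 − 50.00 = 1.52 percentage points

1.5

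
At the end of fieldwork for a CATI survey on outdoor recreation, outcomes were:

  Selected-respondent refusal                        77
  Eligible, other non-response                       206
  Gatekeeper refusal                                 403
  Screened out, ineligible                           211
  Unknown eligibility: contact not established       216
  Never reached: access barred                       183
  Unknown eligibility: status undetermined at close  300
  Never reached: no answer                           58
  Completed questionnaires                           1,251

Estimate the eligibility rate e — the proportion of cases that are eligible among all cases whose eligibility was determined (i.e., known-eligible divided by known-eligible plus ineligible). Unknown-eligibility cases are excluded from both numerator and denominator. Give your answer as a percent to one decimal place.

91.2%

Refused = 403 + 77 = 480
Never reached = 58 + 183 = 241
Undetermined eligibility = 216 + 300 = 516
Known eligible → 1251 + 480 + 241 + 206 = 2178
e = 2178 / (2178 + 211) = 2178 / 2389 = 0.9117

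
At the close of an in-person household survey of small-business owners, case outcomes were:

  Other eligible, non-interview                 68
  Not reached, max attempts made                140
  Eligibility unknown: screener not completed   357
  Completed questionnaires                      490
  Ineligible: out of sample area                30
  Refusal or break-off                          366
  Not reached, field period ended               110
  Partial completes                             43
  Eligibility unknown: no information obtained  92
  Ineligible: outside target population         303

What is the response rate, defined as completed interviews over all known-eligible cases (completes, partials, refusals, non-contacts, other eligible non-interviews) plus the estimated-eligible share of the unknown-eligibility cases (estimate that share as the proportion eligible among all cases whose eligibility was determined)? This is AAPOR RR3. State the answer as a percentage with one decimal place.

Never reached = 110 + 140 = 250
Unknown eligibility = 357 + 92 = 449
Screened out, ineligible = 303 + 30 = 333
Num = 490
Known eligible = 490 + 43 + 366 + 250 + 68 = 1217
e = 1217 / (1217 + 333) = 1217 / 1550 = 0.7852
e × U = 0.7852 × 449 = 352.55
Base = 1217 + 352.55 = 1569.55
RR3 = 490 / 1569.55 = 0.3122

31.2%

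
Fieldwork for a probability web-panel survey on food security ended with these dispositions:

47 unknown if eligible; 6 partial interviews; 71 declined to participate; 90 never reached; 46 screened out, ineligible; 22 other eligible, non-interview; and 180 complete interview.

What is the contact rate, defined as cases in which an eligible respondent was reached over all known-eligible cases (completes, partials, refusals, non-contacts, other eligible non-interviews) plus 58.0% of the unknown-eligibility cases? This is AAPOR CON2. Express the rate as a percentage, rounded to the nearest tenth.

70.4%

Num = 180 + 6 + 71 + 22 = 279
Known eligible = 180 + 6 + 71 + 90 + 22 = 369
Estimated eligible among unknowns = 0.5800 × 47 = 27.26
Denom = 369 + 27.26 = 396.26
CON2 = 279 / 396.26 = 0.7041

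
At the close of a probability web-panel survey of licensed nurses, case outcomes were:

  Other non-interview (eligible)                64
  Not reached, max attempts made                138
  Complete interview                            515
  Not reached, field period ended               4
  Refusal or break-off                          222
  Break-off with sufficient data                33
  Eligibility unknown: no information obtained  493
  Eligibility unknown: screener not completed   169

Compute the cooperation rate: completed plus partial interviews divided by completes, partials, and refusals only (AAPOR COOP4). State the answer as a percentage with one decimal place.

71.2%

Never reached = 4 + 138 = 142
Undetermined eligibility = 169 + 493 = 662
Numerator → 515 + 33 = 548
Denominator → 515 + 33 + 222 = 770
COOP4 = 548 / 770 = 0.7117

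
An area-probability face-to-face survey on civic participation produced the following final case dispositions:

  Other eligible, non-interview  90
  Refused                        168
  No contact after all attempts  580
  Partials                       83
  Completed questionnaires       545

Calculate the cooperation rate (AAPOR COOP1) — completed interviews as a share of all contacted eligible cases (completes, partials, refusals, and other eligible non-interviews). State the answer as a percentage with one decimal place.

Top → 545
Denom → 545 + 83 + 168 + 90 = 886
COOP1 = 545 / 886 = 0.6151

61.5%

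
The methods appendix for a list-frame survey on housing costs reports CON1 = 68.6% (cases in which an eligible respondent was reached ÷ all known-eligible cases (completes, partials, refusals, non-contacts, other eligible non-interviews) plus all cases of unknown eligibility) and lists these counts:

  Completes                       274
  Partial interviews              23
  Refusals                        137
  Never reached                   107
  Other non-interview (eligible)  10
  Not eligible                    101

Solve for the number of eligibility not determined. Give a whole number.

96

Top = 274 + 23 + 137 + 10 = 444
CON1 = 444 / D = 0.686
D = 444 / 0.686 = 647.2
Rest of base = 551
eligibility not determined = 647.2 − 551 ≈ 96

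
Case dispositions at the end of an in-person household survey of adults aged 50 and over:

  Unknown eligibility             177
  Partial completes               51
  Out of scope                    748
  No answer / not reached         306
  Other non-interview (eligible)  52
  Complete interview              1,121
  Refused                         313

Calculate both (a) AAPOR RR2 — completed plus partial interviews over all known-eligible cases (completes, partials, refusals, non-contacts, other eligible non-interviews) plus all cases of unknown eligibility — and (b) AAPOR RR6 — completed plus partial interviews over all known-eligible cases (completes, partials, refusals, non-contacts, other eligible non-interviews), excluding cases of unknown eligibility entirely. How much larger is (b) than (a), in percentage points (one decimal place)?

5.6

Top = 1121 + 51 = 1172
Denominator = 1121 + 51 + 313 + 306 + 52 + 177 = 2020
RR2 = 1172 / 2020 = 0.5802
Denominator = 1121 + 51 + 313 + 306 + 52 = 1843
RR6 = 1172 / 1843 = 0.6359
Difference = 63.59 − 58.02 = 5.57 percentage points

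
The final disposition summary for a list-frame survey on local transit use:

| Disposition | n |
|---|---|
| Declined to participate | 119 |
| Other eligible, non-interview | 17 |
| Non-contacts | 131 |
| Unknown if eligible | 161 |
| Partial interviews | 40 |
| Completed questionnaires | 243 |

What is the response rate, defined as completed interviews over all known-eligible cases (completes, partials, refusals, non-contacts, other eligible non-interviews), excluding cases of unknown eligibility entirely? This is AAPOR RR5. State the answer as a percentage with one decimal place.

44.2%

Numerator = 243
Denom = 243 + 40 + 119 + 131 + 17 = 550
RR5 = 243 / 550 = 0.4418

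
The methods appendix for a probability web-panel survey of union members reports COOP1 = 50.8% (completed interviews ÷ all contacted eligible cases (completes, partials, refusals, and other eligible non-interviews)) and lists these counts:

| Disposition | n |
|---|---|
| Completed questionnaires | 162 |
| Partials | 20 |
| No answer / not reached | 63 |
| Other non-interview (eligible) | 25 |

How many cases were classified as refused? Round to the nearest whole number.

112

COOP1 = 162 / D = 0.508
D = 162 / 0.508 = 318.9
Remaining denominator categories sum to 207
refused = 318.9 − 207 ≈ 112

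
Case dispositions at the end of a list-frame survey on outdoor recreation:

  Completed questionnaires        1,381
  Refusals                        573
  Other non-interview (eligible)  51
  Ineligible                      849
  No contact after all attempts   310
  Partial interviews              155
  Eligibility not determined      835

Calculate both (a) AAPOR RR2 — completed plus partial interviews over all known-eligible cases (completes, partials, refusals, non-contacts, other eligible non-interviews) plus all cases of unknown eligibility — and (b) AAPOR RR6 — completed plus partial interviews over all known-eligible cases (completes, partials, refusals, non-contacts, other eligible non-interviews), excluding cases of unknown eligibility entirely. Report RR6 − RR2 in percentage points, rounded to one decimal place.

15.7

Numerator = 1381 + 155 = 1536
Base = 1381 + 155 + 573 + 310 + 51 + 835 = 3305
RR2 = 1536 / 3305 = 0.4648
Base = 1381 + 155 + 573 + 310 + 51 = 2470
RR6 = 1536 / 2470 = 0.6219
Difference = 62.19 − 46.48 = 15.71 percentage points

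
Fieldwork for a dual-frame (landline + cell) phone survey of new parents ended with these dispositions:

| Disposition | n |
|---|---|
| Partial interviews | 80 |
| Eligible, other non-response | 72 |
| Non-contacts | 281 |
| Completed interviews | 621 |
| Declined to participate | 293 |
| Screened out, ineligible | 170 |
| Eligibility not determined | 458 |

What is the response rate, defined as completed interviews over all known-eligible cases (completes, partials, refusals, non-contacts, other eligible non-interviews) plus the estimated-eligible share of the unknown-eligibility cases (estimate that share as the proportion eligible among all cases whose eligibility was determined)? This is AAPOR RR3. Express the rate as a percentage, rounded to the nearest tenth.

35.4%

Numerator = 621
Determined eligible = 621 + 80 + 293 + 281 + 72 = 1347
e = 1347 / (1347 + 170) = 1347 / 1517 = 0.8879
Estimated eligible among unknowns = 0.8879 × 458 = 406.66
Denominator = 1347 + 406.66 = 1753.66
RR3 = 621 / 1753.66 = 0.3541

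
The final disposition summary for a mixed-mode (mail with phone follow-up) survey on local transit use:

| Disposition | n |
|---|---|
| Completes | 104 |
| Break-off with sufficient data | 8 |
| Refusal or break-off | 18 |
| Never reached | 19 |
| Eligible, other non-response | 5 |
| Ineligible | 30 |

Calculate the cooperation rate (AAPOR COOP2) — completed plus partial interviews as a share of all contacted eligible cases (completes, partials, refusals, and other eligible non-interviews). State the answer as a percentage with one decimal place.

83.0%

Numerator → 104 + 8 = 112
Denom → 104 + 8 + 18 + 5 = 135
COOP2 = 112 / 135 = 0.8296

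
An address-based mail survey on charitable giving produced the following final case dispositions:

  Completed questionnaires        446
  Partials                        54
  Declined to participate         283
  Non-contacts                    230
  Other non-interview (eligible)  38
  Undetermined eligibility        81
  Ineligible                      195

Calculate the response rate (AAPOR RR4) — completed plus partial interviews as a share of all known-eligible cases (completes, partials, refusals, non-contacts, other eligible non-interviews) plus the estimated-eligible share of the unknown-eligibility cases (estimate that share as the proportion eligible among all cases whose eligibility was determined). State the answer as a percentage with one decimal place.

44.7%

Top → 446 + 54 = 500
Eligible (known) → 446 + 54 + 283 + 230 + 38 = 1051
e = 1051 / (1051 + 195) = 1051 / 1246 = 0.8435
Eligible share of unknowns → 0.8435 × 81 = 68.32
Denom → 1051 + 68.32 = 1119.32
RR4 = 500 / 1119.32 = 0.4467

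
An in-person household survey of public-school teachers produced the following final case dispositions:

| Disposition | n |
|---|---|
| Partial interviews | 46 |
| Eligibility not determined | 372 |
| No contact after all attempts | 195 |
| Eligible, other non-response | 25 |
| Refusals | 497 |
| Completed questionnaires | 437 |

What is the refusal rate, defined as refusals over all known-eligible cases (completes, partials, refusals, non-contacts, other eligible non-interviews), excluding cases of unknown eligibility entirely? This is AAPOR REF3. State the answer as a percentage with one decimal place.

41.4%

Num = 497
Base = 437 + 46 + 497 + 195 + 25 = 1200
REF3 = 497 / 1200 = 0.4142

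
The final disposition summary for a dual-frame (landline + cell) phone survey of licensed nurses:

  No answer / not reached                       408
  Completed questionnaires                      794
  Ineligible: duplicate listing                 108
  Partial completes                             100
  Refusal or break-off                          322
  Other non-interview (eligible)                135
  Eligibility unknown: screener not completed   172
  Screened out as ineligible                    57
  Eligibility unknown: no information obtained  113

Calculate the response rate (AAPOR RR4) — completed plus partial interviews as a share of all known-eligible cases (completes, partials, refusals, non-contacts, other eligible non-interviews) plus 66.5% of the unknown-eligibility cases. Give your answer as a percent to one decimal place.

45.9%

Undetermined eligibility = 172 + 113 = 285
Screened out, ineligible = 57 + 108 = 165
Numerator: 794 + 100 = 894
Known eligible: 794 + 100 + 322 + 408 + 135 = 1759
Estimated eligible among unknowns: 0.6650 × 285 = 189.53
Base: 1759 + 189.53 = 1948.53
RR4 = 894 / 1948.53 = 0.4588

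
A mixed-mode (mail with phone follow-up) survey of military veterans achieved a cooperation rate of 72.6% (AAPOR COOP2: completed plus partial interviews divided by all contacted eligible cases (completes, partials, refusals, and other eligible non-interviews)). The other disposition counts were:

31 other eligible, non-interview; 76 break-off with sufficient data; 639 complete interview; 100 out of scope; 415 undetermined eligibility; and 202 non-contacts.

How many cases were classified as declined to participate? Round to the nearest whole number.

239

Top = 639 + 76 = 715
COOP2 = 715 / D = 0.726
D = 715 / 0.726 = 984.8
Rest of base = 746
declined to participate = 984.8 − 746 ≈ 239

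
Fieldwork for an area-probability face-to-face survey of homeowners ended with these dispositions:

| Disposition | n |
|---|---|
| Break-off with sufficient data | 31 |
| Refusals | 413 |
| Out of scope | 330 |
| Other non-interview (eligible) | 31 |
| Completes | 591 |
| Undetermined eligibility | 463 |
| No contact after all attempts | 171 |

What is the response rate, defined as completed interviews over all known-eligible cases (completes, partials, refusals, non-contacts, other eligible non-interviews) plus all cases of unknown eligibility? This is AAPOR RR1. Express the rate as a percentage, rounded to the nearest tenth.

34.8%

Num → 591
Denom → 591 + 31 + 413 + 171 + 31 + 463 = 1700
RR1 = 591 / 1700 = 0.3476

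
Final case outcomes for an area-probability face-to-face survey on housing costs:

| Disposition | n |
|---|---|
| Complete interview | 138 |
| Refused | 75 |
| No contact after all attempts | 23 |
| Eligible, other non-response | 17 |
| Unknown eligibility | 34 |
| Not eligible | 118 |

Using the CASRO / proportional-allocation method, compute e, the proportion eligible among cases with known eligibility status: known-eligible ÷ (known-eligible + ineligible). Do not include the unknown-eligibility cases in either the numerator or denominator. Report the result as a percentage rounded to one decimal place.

68.2%

Determined eligible = 138 + 75 + 23 + 17 = 253
e = 253 / (253 + 118) = 253 / 371 = 0.6819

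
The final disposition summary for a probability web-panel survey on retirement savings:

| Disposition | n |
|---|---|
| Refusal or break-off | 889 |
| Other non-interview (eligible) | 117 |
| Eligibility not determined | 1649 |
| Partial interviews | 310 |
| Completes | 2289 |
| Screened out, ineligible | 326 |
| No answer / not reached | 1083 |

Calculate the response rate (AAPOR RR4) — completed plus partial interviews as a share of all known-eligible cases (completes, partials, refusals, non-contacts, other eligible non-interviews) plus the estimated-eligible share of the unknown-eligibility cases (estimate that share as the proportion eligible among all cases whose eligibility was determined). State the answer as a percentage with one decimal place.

41.7%

Numerator = 2289 + 310 = 2599
Determined eligible = 2289 + 310 + 889 + 1083 + 117 = 4688
e = 4688 / (4688 + 326) = 4688 / 5014 = 0.9350
Eligible share of unknowns = 0.9350 × 1649 = 1541.82
Denominator = 4688 + 1541.82 = 6229.82
RR4 = 2599 / 6229.82 = 0.4172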